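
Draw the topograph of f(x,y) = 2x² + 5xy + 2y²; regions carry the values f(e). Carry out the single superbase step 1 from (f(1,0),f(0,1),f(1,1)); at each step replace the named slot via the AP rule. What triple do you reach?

start (2,2,9) = (f(1,0),f(0,1),f(1,1))
replace slot 1: 2·(2+9) − 2 = 20 → (20,2,9)

20,2,9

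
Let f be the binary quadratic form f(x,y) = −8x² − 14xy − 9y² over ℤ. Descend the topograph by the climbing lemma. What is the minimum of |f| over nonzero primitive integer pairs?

translate: b→-2 (≡14 mod 16), so (8,14,9)→(8,-2,3)
flip: (8,-2,3)→(3,2,8)
reduced (well bottom): (3,2,8) with a≤c, −a<b≤a
well minimum |f| = |-3| = 3 (negative-definite)

3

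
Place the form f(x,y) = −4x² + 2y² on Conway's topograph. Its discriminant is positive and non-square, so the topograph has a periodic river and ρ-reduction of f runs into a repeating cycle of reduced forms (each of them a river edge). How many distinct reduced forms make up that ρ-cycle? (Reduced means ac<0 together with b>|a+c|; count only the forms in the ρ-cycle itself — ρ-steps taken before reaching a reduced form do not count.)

D = 32, ⌊√D⌋ = 5
descent: ρ → (2,4,-2)  [lands on river]
river: ρ → (-2,4,2)
ρ-cycle length = 2 (tail of 1 descent step not counted)

2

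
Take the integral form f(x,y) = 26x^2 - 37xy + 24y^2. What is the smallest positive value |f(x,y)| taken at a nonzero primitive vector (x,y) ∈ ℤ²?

translate: b→15 (≡-37 mod 52), so (26,-37,24)→(26,15,13)
flip: (26,15,13)→(13,-15,26)
translate: b→11 (≡-15 mod 26), so (13,-15,26)→(13,11,24)
reduced (well bottom): (13,11,24) with a≤c, −a<b≤a
well minimum = a = 13

13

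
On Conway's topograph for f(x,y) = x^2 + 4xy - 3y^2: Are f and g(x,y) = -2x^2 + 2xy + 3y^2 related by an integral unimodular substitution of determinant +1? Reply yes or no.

D₁ = 28, D₂ = 28
river cycle of f (length 4): (-3, 2, 2), (2, 2, -3), (-3, 4, 1), (1, 4, -3)
river cycle of g (length 4): (3, 4, -1), (-1, 4, 3), (3, 2, -2), (-2, 2, 3)
cycles differ ⇒ inequivalent

no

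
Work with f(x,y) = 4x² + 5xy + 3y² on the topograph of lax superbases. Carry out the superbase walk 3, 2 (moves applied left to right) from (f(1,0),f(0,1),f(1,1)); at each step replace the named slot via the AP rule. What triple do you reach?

start (4,3,12) = (f(1,0),f(0,1),f(1,1))
replace slot 3: 2·(4+3) − 12 = 2 → (4,3,2)
replace slot 2: 2·(4+2) − 3 = 9 → (4,9,2)

4,9,2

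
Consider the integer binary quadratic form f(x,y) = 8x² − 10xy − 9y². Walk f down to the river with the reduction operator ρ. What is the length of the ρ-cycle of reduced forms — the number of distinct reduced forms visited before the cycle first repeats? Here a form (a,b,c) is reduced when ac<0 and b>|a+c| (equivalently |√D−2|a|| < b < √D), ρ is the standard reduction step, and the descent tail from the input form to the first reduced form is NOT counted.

D = 388, ⌊√D⌋ = 19
descent: ρ → (-9,10,8)  [lands on river]
river: ρ → (8,6,-11)
river: ρ → (-11,16,3)
river: ρ → (3,14,-16)
river: ρ → (-16,18,1)
river: ρ → (1,18,-16)
river: ρ → (-16,14,3)
river: ρ → (3,16,-11)
river: ρ → (-11,6,8)
river: ρ → (8,10,-9)
river: ρ → (-9,8,9)
river: ρ → (9,10,-8)
river: ρ → (-8,6,11)
river: ρ → (11,16,-3)
river: ρ → (-3,14,16)
river: ρ → (16,18,-1)
river: ρ → (-1,18,16)
river: ρ → (16,14,-3)
river: ρ → (-3,16,11)
river: ρ → (11,6,-8)
river: ρ → (-8,10,9)
river: ρ → (9,8,-9)
ρ-cycle length = 22 (tail of 1 descent step not counted)

22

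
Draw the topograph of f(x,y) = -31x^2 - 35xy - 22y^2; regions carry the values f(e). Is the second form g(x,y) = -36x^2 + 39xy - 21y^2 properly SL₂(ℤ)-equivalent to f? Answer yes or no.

D₁ = -1503, D₂ = -1503
f is negative-definite; reduce −f:
−f: translate: b→-27 (≡35 mod 62), so (31,35,22)→(31,-27,18)
−f: flip: (31,-27,18)→(18,27,31)
−f: translate: b→-9 (≡27 mod 36), so (18,27,31)→(18,-9,22)
−f: reduced (well bottom): (18,-9,22) with a≤c, −a<b≤a
flip sign back: reduced form of f is (-18,9,-22)
g is negative-definite; reduce −g:
−g: translate: b→33 (≡-39 mod 72), so (36,-39,21)→(36,33,18)
−g: flip: (36,33,18)→(18,-33,36)
−g: translate: b→3 (≡-33 mod 36), so (18,-33,36)→(18,3,21)
−g: reduced (well bottom): (18,3,21) with a≤c, −a<b≤a
flip sign back: reduced form of g is (-18,-3,-21)
reduced forms (-18, 9, -22) vs (-18, -3, -21) ⇒ inequivalent

no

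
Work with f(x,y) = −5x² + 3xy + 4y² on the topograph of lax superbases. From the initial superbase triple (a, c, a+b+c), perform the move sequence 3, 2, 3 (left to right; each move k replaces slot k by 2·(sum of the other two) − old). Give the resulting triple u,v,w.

start (-5,4,2) = (f(1,0),f(0,1),f(1,1))
replace slot 3: 2·((-5)+4) − 2 = -4 → (-5,4,-4)
replace slot 2: 2·((-5)+(-4)) − 4 = -22 → (-5,-22,-4)
replace slot 3: 2·((-5)+(-22)) − (-4) = -50 → (-5,-22,-50)

-5,-22,-50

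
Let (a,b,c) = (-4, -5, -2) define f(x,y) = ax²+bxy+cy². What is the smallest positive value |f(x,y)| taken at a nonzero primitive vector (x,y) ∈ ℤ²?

translate: b→-3 (≡5 mod 8), so (4,5,2)→(4,-3,1)
flip: (4,-3,1)→(1,3,4)
translate: b→1 (≡3 mod 2), so (1,3,4)→(1,1,2)
reduced (well bottom): (1,1,2) with a≤c, −a<b≤a
well minimum |f| = |-1| = 1 (negative-definite)

1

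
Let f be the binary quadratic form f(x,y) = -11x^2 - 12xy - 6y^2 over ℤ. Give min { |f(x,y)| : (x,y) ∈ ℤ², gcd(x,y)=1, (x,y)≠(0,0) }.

translate: b→-10 (≡12 mod 22), so (11,12,6)→(11,-10,5)
flip: (11,-10,5)→(5,10,11)
translate: b→0 (≡10 mod 10), so (5,10,11)→(5,0,6)
reduced (well bottom): (5,0,6) with a≤c, −a<b≤a
well minimum |f| = |-5| = 5 (negative-definite)

5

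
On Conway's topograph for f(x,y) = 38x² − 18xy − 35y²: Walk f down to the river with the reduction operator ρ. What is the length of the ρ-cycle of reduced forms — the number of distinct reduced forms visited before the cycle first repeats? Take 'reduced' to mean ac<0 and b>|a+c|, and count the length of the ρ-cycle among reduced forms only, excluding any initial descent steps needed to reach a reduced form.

D = 5644, ⌊√D⌋ = 75
descent: ρ → (-35,18,38)  [lands on river]
river: ρ → (38,58,-15)
river: ρ → (-15,62,30)
river: ρ → (30,58,-19)
river: ρ → (-19,56,33)
river: ρ → (33,10,-42)
river: ρ → (-42,74,1)
river: ρ → (1,74,-42)
river: ρ → (-42,10,33)
river: ρ → (33,56,-19)
river: ρ → (-19,58,30)
river: ρ → (30,62,-15)
river: ρ → (-15,58,38)
river: ρ → (38,18,-35)
river: ρ → (-35,52,21)
river: ρ → (21,74,-2)
river: ρ → (-2,74,21)
river: ρ → (21,52,-35)
ρ-cycle length = 18 (tail of 1 descent step not counted)

18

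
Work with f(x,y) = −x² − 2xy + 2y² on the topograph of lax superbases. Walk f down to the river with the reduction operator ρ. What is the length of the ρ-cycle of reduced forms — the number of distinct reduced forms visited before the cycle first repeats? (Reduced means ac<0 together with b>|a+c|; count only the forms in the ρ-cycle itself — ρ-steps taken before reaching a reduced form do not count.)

D = 12, ⌊√D⌋ = 3
descent: ρ → (2,2,-1)  [lands on river]
river: ρ → (-1,2,2)
ρ-cycle length = 2 (tail of 1 descent step not counted)

2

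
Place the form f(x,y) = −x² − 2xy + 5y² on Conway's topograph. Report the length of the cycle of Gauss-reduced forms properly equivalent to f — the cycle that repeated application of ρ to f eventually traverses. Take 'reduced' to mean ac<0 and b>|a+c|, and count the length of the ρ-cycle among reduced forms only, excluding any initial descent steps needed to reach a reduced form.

D = 24, ⌊√D⌋ = 4
descent: ρ → (5,2,-1)
descent: ρ → (-1,4,2)  [lands on river]
river: ρ → (2,4,-1)
ρ-cycle length = 2 (tail of 2 descent steps not counted)

2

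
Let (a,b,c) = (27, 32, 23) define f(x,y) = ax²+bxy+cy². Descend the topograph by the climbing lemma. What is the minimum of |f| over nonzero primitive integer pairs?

translate: b→-22 (≡32 mod 54), so (27,32,23)→(27,-22,18)
flip: (27,-22,18)→(18,22,27)
translate: b→-14 (≡22 mod 36), so (18,22,27)→(18,-14,23)
reduced (well bottom): (18,-14,23) with a≤c, −a<b≤a
well minimum = a = 18

18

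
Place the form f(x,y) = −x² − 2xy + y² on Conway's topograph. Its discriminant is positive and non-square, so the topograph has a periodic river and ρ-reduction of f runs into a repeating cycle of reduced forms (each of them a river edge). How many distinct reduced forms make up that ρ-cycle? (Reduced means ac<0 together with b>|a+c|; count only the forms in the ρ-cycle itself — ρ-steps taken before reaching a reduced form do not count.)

D = 8, ⌊√D⌋ = 2
descent: ρ → (1,2,-1)  [lands on river]
river: ρ → (-1,2,1)
ρ-cycle length = 2 (tail of 1 descent step not counted)

2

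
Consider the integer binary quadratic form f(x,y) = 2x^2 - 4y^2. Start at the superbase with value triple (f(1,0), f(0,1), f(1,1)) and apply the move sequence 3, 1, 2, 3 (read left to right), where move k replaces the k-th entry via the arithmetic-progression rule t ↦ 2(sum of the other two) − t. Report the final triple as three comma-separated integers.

start (2,-4,-2) = (f(1,0),f(0,1),f(1,1))
replace slot 3: 2·(2+(-4)) − (-2) = -2 → (2,-4,-2)
replace slot 1: 2·((-4)+(-2)) − 2 = -14 → (-14,-4,-2)
replace slot 2: 2·((-14)+(-2)) − (-4) = -28 → (-14,-28,-2)
replace slot 3: 2·((-14)+(-28)) − (-2) = -82 → (-14,-28,-82)

-14,-28,-82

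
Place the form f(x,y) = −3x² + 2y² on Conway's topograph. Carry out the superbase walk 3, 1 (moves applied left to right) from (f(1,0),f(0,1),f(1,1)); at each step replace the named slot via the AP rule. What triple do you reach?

start (-3,2,-1) = (f(1,0),f(0,1),f(1,1))
replace slot 3: 2·((-3)+2) − (-1) = -1 → (-3,2,-1)
replace slot 1: 2·(2+(-1)) − (-3) = 5 → (5,2,-1)

5,2,-1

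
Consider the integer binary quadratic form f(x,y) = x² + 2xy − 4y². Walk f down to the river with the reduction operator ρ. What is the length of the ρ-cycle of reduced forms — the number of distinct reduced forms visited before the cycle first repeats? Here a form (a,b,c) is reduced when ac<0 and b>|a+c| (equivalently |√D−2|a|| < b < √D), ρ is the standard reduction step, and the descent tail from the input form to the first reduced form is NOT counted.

D = 20, ⌊√D⌋ = 4
descent: ρ → (-4,-2,1)
descent: ρ → (1,4,-1)  [lands on river]
river: ρ → (-1,4,1)
ρ-cycle length = 2 (tail of 2 descent steps not counted)

2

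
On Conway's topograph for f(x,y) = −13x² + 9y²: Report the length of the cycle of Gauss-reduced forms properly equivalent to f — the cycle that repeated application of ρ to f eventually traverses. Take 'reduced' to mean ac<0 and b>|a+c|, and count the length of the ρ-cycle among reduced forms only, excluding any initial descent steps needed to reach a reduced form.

D = 468, ⌊√D⌋ = 21
descent: ρ → (9,18,-4)  [lands on river]
river: ρ → (-4,14,17)
river: ρ → (17,20,-1)
river: ρ → (-1,20,17)
river: ρ → (17,14,-4)
river: ρ → (-4,18,9)
ρ-cycle length = 6 (tail of 1 descent step not counted)

6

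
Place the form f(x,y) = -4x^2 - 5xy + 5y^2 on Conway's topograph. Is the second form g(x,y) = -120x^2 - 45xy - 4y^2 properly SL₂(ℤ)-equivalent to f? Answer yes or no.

D₁ = 105, D₂ = 105
river cycle of f (length 6): (5, 5, -4), (-4, 3, 6), (6, 9, -1), (-1, 9, 6), (6, 3, -4), (-4, 5, 5)
river cycle of g (length 6): (-4, 5, 5), (5, 5, -4), (-4, 3, 6), (6, 9, -1), (-1, 9, 6), (6, 3, -4)
cycles coincide ⇒ equivalent

yes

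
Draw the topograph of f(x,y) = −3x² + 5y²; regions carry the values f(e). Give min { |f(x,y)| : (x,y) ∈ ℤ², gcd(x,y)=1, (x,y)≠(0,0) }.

descent: ρ → (5,0,-3)
descent: ρ → (-3,6,2)  [lands on river]
river: ρ → (2,6,-3)
closes: descent 2, river 2
min |a| on river = 2

2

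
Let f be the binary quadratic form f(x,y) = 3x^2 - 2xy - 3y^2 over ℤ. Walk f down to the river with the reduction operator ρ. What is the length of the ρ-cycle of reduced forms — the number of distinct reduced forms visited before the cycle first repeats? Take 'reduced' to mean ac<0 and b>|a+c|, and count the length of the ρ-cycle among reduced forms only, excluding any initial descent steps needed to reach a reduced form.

D = 40, ⌊√D⌋ = 6
descent: ρ → (-3,2,3)  [lands on river]
river: ρ → (3,4,-2)
river: ρ → (-2,4,3)
river: ρ → (3,2,-3)
river: ρ → (-3,4,2)
river: ρ → (2,4,-3)
ρ-cycle length = 6 (tail of 1 descent step not counted)

6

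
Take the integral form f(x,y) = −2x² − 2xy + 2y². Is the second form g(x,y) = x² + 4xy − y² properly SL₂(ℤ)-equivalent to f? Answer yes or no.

D₁ = 20, D₂ = 20
river cycle of f (length 2): (2, 2, -2), (-2, 2, 2)
river cycle of g (length 2): (-1, 4, 1), (1, 4, -1)
cycles differ ⇒ inequivalent

no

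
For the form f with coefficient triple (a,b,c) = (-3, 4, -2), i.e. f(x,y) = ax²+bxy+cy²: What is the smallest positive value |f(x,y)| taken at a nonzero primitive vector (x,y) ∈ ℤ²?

translate: b→2 (≡-4 mod 6), so (3,-4,2)→(3,2,1)
flip: (3,2,1)→(1,-2,3)
translate: b→0 (≡-2 mod 2), so (1,-2,3)→(1,0,2)
reduced (well bottom): (1,0,2) with a≤c, −a<b≤a
well minimum |f| = |-1| = 1 (negative-definite)

1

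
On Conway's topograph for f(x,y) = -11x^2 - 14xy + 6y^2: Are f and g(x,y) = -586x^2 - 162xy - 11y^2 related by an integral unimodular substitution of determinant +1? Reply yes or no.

D₁ = 460, D₂ = 460
river cycle of f (length 10): (6, 14, -11), (-11, 8, 9), (9, 10, -10), (-10, 10, 9), (9, 8, -11), (-11, 14, 6), (6, 10, -15), (-15, 20, 1), (1, 20, -15), (-15, 10, 6)
river cycle of g (length 10): (-11, 8, 9), (9, 10, -10), (-10, 10, 9), (9, 8, -11), (-11, 14, 6), (6, 10, -15), (-15, 20, 1), (1, 20, -15), (-15, 10, 6), (6, 14, -11)
cycles coincide ⇒ equivalent

yes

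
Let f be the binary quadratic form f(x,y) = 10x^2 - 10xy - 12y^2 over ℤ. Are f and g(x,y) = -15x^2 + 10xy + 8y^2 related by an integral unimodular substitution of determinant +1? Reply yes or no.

D₁ = 580, D₂ = 580
river cycle of f (length 10): (-12, 10, 10), (10, 10, -12), (-12, 14, 8), (8, 18, -8), (-8, 14, 12), (12, 10, -10), (-10, 10, 12), (12, 14, -8), (-8, 18, 8), (8, 14, -12)
river cycle of g (length 6): (8, 22, -3), (-3, 20, 15), (15, 10, -8), (-8, 22, 3), (3, 20, -15), (-15, 10, 8)
cycles differ ⇒ inequivalent

no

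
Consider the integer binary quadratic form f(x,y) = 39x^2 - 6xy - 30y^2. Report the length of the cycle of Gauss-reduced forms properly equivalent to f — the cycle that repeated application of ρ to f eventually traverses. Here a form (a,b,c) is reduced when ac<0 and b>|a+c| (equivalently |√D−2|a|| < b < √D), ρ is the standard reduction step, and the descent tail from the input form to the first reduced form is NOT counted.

D = 4716, ⌊√D⌋ = 68
descent: ρ → (-30,66,3)  [lands on river]
river: ρ → (3,66,-30)
river: ρ → (-30,54,15)
river: ρ → (15,66,-6)
river: ρ → (-6,66,15)
river: ρ → (15,54,-30)
ρ-cycle length = 6 (tail of 1 descent step not counted)

6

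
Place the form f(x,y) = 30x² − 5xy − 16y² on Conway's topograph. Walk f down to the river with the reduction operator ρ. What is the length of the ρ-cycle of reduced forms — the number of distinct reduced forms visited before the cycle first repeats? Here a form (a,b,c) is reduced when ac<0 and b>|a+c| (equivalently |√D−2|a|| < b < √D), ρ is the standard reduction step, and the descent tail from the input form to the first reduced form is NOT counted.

D = 1945, ⌊√D⌋ = 44
descent: ρ → (-16,37,9)  [lands on river]
river: ρ → (9,35,-20)
river: ρ → (-20,5,24)
river: ρ → (24,43,-1)
river: ρ → (-1,43,24)
river: ρ → (24,5,-20)
river: ρ → (-20,35,9)
river: ρ → (9,37,-16)
river: ρ → (-16,27,19)
river: ρ → (19,11,-24)
river: ρ → (-24,37,6)
river: ρ → (6,35,-30)
river: ρ → (-30,25,11)
river: ρ → (11,41,-6)
river: ρ → (-6,43,4)
river: ρ → (4,37,-36)
river: ρ → (-36,35,5)
river: ρ → (5,35,-36)
river: ρ → (-36,37,4)
river: ρ → (4,43,-6)
river: ρ → (-6,41,11)
river: ρ → (11,25,-30)
river: ρ → (-30,35,6)
river: ρ → (6,37,-24)
river: ρ → (-24,11,19)
river: ρ → (19,27,-16)
ρ-cycle length = 26 (tail of 1 descent step not counted)

26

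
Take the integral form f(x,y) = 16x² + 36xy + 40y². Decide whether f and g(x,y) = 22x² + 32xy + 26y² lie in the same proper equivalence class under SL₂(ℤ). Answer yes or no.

D₁ = -1264, D₂ = -1264
f: translate: b→4 (≡36 mod 32), so (16,36,40)→(16,4,20)
f: reduced (well bottom): (16,4,20) with a≤c, −a<b≤a
g: translate: b→-12 (≡32 mod 44), so (22,32,26)→(22,-12,16)
g: flip: (22,-12,16)→(16,12,22)
g: reduced (well bottom): (16,12,22) with a≤c, −a<b≤a
reduced forms (16, 4, 20) vs (16, 12, 22) ⇒ inequivalent

no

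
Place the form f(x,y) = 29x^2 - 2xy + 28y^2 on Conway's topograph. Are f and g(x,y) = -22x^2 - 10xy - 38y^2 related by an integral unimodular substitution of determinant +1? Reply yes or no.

D₁ = -3244, D₂ = -3244
f: flip: (29,-2,28)→(28,2,29)
f: reduced (well bottom): (28,2,29) with a≤c, −a<b≤a
g is negative-definite; reduce −g:
−g: reduced (well bottom): (22,10,38) with a≤c, −a<b≤a
flip sign back: reduced form of g is (-22,-10,-38)
reduced forms (28, 2, 29) vs (-22, -10, -38) ⇒ inequivalent

no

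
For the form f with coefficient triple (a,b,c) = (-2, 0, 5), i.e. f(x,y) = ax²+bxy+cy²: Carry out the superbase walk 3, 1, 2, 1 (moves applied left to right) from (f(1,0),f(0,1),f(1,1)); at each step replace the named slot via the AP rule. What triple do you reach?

start (-2,5,3) = (f(1,0),f(0,1),f(1,1))
replace slot 3: 2·((-2)+5) − 3 = 3 → (-2,5,3)
replace slot 1: 2·(5+3) − (-2) = 18 → (18,5,3)
replace slot 2: 2·(18+3) − 5 = 37 → (18,37,3)
replace slot 1: 2·(37+3) − 18 = 62 → (62,37,3)

62,37,3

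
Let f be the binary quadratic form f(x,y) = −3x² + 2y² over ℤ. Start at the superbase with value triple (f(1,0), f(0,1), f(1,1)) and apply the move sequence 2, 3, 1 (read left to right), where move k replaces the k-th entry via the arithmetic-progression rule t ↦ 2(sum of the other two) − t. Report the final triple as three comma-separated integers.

start (-3,2,-1) = (f(1,0),f(0,1),f(1,1))
replace slot 2: 2·((-3)+(-1)) − 2 = -10 → (-3,-10,-1)
replace slot 3: 2·((-3)+(-10)) − (-1) = -25 → (-3,-10,-25)
replace slot 1: 2·((-10)+(-25)) − (-3) = -67 → (-67,-10,-25)

-67,-10,-25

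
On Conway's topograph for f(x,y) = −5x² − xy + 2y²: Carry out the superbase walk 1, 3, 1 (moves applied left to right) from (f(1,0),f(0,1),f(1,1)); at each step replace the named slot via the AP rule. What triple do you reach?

start (-5,2,-4) = (f(1,0),f(0,1),f(1,1))
replace slot 1: 2·(2+(-4)) − (-5) = 1 → (1,2,-4)
replace slot 3: 2·(1+2) − (-4) = 10 → (1,2,10)
replace slot 1: 2·(2+10) − 1 = 23 → (23,2,10)

23,2,10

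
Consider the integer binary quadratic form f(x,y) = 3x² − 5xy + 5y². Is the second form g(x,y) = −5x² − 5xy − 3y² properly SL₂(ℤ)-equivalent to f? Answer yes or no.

D₁ = -35, D₂ = -35
f: translate: b→1 (≡-5 mod 6), so (3,-5,5)→(3,1,3)
f: reduced (well bottom): (3,1,3) with a≤c, −a<b≤a
g is negative-definite; reduce −g:
−g: flip: (5,5,3)→(3,-5,5)
−g: translate: b→1 (≡-5 mod 6), so (3,-5,5)→(3,1,3)
−g: reduced (well bottom): (3,1,3) with a≤c, −a<b≤a
flip sign back: reduced form of g is (-3,-1,-3)
reduced forms (3, 1, 3) vs (-3, -1, -3) ⇒ inequivalent

no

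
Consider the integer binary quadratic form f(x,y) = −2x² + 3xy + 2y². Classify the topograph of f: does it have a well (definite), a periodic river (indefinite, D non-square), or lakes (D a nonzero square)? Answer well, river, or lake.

D = b²−4ac = 3² − 4·(-2)·2 = 25
D = 5² is a perfect square ⇒ form factors over ℤ ⇒ lakes

lake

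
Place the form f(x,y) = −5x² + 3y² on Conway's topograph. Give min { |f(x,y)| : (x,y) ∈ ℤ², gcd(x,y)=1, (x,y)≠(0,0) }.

descent: ρ → (3,6,-2)  [lands on river]
river: ρ → (-2,6,3)
closes: descent 1, river 2
min |a| on river = 2

2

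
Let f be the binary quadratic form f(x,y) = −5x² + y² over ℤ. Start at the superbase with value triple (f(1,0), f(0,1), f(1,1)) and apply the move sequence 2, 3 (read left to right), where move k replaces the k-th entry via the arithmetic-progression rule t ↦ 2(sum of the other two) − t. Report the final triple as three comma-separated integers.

start (-5,1,-4) = (f(1,0),f(0,1),f(1,1))
replace slot 2: 2·((-5)+(-4)) − 1 = -19 → (-5,-19,-4)
replace slot 3: 2·((-5)+(-19)) − (-4) = -44 → (-5,-19,-44)

-5,-19,-44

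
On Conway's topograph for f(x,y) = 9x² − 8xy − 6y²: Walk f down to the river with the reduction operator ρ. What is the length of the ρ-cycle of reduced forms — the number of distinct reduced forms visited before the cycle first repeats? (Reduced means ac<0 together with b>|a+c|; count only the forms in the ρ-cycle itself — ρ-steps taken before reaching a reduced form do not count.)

D = 280, ⌊√D⌋ = 16
descent: ρ → (-6,8,9)  [lands on river]
river: ρ → (9,10,-5)
river: ρ → (-5,10,9)
river: ρ → (9,8,-6)
river: ρ → (-6,16,1)
river: ρ → (1,16,-6)
ρ-cycle length = 6 (tail of 1 descent step not counted)

6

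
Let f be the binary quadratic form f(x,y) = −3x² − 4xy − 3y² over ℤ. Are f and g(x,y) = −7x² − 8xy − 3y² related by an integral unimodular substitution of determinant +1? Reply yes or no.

D₁ = -20, D₂ = -20
f is negative-definite; reduce −f:
−f: translate: b→-2 (≡4 mod 6), so (3,4,3)→(3,-2,2)
−f: flip: (3,-2,2)→(2,2,3)
−f: reduced (well bottom): (2,2,3) with a≤c, −a<b≤a
flip sign back: reduced form of f is (-2,-2,-3)
g is negative-definite; reduce −g:
−g: translate: b→-6 (≡8 mod 14), so (7,8,3)→(7,-6,2)
−g: flip: (7,-6,2)→(2,6,7)
−g: translate: b→2 (≡6 mod 4), so (2,6,7)→(2,2,3)
−g: reduced (well bottom): (2,2,3) with a≤c, −a<b≤a
flip sign back: reduced form of g is (-2,-2,-3)
reduced forms (-2, -2, -3) vs (-2, -2, -3) ⇒ equivalent

yes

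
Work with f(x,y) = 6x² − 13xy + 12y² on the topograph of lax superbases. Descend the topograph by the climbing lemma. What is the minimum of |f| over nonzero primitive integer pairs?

translate: b→-1 (≡-13 mod 12), so (6,-13,12)→(6,-1,5)
flip: (6,-1,5)→(5,1,6)
reduced (well bottom): (5,1,6) with a≤c, −a<b≤a
well minimum = a = 5

5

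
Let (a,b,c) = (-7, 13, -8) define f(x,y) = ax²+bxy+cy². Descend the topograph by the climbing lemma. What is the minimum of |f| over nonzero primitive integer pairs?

translate: b→1 (≡-13 mod 14), so (7,-13,8)→(7,1,2)
flip: (7,1,2)→(2,-1,7)
reduced (well bottom): (2,-1,7) with a≤c, −a<b≤a
well minimum |f| = |-2| = 2 (negative-definite)

2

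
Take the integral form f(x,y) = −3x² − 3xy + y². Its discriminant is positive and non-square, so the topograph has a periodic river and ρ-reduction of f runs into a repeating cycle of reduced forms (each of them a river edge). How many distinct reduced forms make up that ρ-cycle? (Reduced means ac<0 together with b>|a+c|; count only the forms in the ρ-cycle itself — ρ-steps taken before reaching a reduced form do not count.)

D = 21, ⌊√D⌋ = 4
descent: ρ → (1,3,-3)  [lands on river]
river: ρ → (-3,3,1)
ρ-cycle length = 2 (tail of 1 descent step not counted)

2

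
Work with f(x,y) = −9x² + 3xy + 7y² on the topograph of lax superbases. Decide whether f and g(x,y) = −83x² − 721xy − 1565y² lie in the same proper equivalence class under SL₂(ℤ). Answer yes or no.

D₁ = 261, D₂ = 261
river cycle of f (length 8): (7, 11, -5), (-5, 9, 9), (9, 9, -5), (-5, 11, 7), (7, 3, -9), (-9, 15, 1), (1, 15, -9), (-9, 3, 7)
river cycle of g (length 8): (-9, 3, 7), (7, 11, -5), (-5, 9, 9), (9, 9, -5), (-5, 11, 7), (7, 3, -9), (-9, 15, 1), (1, 15, -9)
cycles coincide ⇒ equivalent

yes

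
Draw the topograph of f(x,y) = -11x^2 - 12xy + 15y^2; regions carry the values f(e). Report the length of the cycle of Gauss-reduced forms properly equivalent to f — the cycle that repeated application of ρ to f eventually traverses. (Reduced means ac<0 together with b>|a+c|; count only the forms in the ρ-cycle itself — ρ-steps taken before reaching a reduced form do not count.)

D = 804, ⌊√D⌋ = 28
descent: ρ → (15,12,-11)  [lands on river]
river: ρ → (-11,10,16)
river: ρ → (16,22,-5)
river: ρ → (-5,28,1)
river: ρ → (1,28,-5)
river: ρ → (-5,22,16)
river: ρ → (16,10,-11)
river: ρ → (-11,12,15)
river: ρ → (15,18,-8)
river: ρ → (-8,14,19)
river: ρ → (19,24,-3)
river: ρ → (-3,24,19)
river: ρ → (19,14,-8)
river: ρ → (-8,18,15)
ρ-cycle length = 14 (tail of 1 descent step not counted)

14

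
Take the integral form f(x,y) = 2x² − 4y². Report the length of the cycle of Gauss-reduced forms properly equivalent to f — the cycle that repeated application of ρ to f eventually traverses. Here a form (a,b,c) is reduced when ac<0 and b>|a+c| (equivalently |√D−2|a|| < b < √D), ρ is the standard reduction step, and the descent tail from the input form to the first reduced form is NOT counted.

D = 32, ⌊√D⌋ = 5
descent: ρ → (-4,0,2)
descent: ρ → (2,4,-2)  [lands on river]
river: ρ → (-2,4,2)
ρ-cycle length = 2 (tail of 2 descent steps not counted)

2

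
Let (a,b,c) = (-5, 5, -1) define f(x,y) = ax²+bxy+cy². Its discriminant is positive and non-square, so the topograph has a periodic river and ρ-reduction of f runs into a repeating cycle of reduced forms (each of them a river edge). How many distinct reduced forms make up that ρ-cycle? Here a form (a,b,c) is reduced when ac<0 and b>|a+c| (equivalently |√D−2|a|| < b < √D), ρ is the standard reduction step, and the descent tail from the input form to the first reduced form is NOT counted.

D = 5, ⌊√D⌋ = 2
descent: ρ → (-1,1,1)  [lands on river]
river: ρ → (1,1,-1)
ρ-cycle length = 2 (tail of 1 descent step not counted)

2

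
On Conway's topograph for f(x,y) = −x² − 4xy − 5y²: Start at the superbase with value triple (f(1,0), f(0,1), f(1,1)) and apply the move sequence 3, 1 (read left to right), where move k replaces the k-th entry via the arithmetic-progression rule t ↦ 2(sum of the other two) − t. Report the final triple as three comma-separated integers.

start (-1,-5,-10) = (f(1,0),f(0,1),f(1,1))
replace slot 3: 2·((-1)+(-5)) − (-10) = -2 → (-1,-5,-2)
replace slot 1: 2·((-5)+(-2)) − (-1) = -13 → (-13,-5,-2)

-13,-5,-2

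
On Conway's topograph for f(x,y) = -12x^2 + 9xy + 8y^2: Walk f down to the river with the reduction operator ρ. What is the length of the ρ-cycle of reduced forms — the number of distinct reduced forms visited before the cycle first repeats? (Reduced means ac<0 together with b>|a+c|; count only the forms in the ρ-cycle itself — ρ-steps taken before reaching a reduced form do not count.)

D = 465, ⌊√D⌋ = 21
river: ρ → (8,7,-13)
river: ρ → (-13,19,2)
river: ρ → (2,21,-3)
river: ρ → (-3,21,2)
river: ρ → (2,19,-13)
river: ρ → (-13,7,8)
river: ρ → (8,9,-12)
river: ρ → (-12,15,5)
river: ρ → (5,15,-12)
river: ρ → (-12,9,8)
ρ-cycle length = 10 (tail of 0 descent steps not counted)

10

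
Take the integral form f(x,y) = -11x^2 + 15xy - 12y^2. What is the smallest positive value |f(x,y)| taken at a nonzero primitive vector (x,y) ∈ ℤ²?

translate: b→7 (≡-15 mod 22), so (11,-15,12)→(11,7,8)
flip: (11,7,8)→(8,-7,11)
reduced (well bottom): (8,-7,11) with a≤c, −a<b≤a
well minimum |f| = |-8| = 8 (negative-definite)

8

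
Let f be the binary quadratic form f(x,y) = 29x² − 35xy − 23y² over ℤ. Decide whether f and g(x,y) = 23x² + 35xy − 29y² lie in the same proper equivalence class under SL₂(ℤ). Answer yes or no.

D₁ = 3893, D₂ = 3893
river cycle of f (length 8): (-23, 35, 29), (29, 23, -29), (-29, 35, 23), (23, 57, -7), (-7, 55, 31), (31, 7, -31), (-31, 55, 7), (7, 57, -23)
river cycle of g (length 8): (-29, 23, 29), (29, 35, -23), (-23, 57, 7), (7, 55, -31), (-31, 7, 31), (31, 55, -7), (-7, 57, 23), (23, 35, -29)
cycles differ ⇒ inequivalent

no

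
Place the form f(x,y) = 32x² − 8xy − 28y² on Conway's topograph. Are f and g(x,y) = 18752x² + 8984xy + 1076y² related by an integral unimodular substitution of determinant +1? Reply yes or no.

D₁ = 3648, D₂ = 3648
river cycle of f (length 6): (-28, 8, 32), (32, 56, -4), (-4, 56, 32), (32, 8, -28), (-28, 48, 12), (12, 48, -28)
river cycle of g (length 6): (32, 56, -4), (-4, 56, 32), (32, 8, -28), (-28, 48, 12), (12, 48, -28), (-28, 8, 32)
cycles coincide ⇒ equivalent

yes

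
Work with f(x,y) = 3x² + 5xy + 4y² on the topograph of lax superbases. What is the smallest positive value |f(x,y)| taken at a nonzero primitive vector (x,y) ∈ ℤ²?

translate: b→-1 (≡5 mod 6), so (3,5,4)→(3,-1,2)
flip: (3,-1,2)→(2,1,3)
reduced (well bottom): (2,1,3) with a≤c, −a<b≤a
well minimum = a = 2

2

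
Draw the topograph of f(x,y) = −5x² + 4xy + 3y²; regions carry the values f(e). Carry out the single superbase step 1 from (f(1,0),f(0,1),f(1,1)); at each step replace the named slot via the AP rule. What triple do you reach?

start (-5,3,2) = (f(1,0),f(0,1),f(1,1))
replace slot 1: 2·(3+2) − (-5) = 15 → (15,3,2)

15,3,2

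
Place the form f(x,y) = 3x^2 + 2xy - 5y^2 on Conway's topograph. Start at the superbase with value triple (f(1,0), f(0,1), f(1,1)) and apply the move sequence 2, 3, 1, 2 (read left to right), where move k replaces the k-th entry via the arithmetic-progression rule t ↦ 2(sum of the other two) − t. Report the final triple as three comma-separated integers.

start (3,-5,0) = (f(1,0),f(0,1),f(1,1))
replace slot 2: 2·(3+0) − (-5) = 11 → (3,11,0)
replace slot 3: 2·(3+11) − 0 = 28 → (3,11,28)
replace slot 1: 2·(11+28) − 3 = 75 → (75,11,28)
replace slot 2: 2·(75+28) − 11 = 195 → (75,195,28)

75,195,28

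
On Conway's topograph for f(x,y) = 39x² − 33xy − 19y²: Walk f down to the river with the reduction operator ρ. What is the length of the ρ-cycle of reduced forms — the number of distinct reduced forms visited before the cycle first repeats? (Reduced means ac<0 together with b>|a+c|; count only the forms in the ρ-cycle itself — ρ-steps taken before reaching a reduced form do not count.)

D = 4053, ⌊√D⌋ = 63
descent: ρ → (-19,33,39)  [lands on river]
river: ρ → (39,45,-13)
river: ρ → (-13,59,11)
river: ρ → (11,51,-33)
river: ρ → (-33,15,29)
river: ρ → (29,43,-19)
ρ-cycle length = 6 (tail of 1 descent step not counted)

6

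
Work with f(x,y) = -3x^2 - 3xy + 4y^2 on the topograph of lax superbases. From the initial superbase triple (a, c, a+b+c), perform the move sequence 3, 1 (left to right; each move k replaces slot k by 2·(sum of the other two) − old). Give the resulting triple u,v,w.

start (-3,4,-2) = (f(1,0),f(0,1),f(1,1))
replace slot 3: 2·((-3)+4) − (-2) = 4 → (-3,4,4)
replace slot 1: 2·(4+4) − (-3) = 19 → (19,4,4)

19,4,4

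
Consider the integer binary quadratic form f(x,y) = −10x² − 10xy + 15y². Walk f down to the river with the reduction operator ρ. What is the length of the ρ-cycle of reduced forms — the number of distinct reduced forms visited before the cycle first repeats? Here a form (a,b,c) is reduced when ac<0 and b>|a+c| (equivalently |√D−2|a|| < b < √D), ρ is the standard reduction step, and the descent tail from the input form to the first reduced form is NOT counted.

D = 700, ⌊√D⌋ = 26
descent: ρ → (15,10,-10)  [lands on river]
river: ρ → (-10,10,15)
river: ρ → (15,20,-5)
river: ρ → (-5,20,15)
ρ-cycle length = 4 (tail of 1 descent step not counted)

4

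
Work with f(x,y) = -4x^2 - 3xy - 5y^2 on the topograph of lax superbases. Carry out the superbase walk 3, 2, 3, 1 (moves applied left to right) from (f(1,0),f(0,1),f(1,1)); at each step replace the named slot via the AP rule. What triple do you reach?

start (-4,-5,-12) = (f(1,0),f(0,1),f(1,1))
replace slot 3: 2·((-4)+(-5)) − (-12) = -6 → (-4,-5,-6)
replace slot 2: 2·((-4)+(-6)) − (-5) = -15 → (-4,-15,-6)
replace slot 3: 2·((-4)+(-15)) − (-6) = -32 → (-4,-15,-32)
replace slot 1: 2·((-15)+(-32)) − (-4) = -90 → (-90,-15,-32)

-90,-15,-32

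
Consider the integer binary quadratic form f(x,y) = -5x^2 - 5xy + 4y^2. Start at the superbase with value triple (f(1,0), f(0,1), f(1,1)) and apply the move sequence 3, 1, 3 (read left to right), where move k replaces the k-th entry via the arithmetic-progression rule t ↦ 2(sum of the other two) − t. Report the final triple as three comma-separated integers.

start (-5,4,-6) = (f(1,0),f(0,1),f(1,1))
replace slot 3: 2·((-5)+4) − (-6) = 4 → (-5,4,4)
replace slot 1: 2·(4+4) − (-5) = 21 → (21,4,4)
replace slot 3: 2·(21+4) − 4 = 46 → (21,4,46)

21,4,46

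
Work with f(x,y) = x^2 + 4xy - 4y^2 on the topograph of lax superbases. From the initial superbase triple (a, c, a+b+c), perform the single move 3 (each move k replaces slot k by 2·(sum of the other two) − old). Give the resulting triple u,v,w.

start (1,-4,1) = (f(1,0),f(0,1),f(1,1))
replace slot 3: 2·(1+(-4)) − 1 = -7 → (1,-4,-7)

1,-4,-7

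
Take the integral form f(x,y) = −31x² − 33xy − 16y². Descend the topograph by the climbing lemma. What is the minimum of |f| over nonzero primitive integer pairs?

translate: b→-29 (≡33 mod 62), so (31,33,16)→(31,-29,14)
flip: (31,-29,14)→(14,29,31)
translate: b→1 (≡29 mod 28), so (14,29,31)→(14,1,16)
reduced (well bottom): (14,1,16) with a≤c, −a<b≤a
well minimum |f| = |-14| = 14 (negative-definite)

14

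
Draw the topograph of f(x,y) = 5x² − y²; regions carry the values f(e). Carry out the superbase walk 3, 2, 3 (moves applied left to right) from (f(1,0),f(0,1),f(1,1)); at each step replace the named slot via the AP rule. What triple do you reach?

start (5,-1,4) = (f(1,0),f(0,1),f(1,1))
replace slot 3: 2·(5+(-1)) − 4 = 4 → (5,-1,4)
replace slot 2: 2·(5+4) − (-1) = 19 → (5,19,4)
replace slot 3: 2·(5+19) − 4 = 44 → (5,19,44)

5,19,44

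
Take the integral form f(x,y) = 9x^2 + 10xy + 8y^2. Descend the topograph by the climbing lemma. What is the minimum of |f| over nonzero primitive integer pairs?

translate: b→-8 (≡10 mod 18), so (9,10,8)→(9,-8,7)
flip: (9,-8,7)→(7,8,9)
translate: b→-6 (≡8 mod 14), so (7,8,9)→(7,-6,8)
reduced (well bottom): (7,-6,8) with a≤c, −a<b≤a
well minimum = a = 7

7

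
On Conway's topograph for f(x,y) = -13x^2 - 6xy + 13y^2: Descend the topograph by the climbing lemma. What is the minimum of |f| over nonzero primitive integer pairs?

descent: ρ → (13,6,-13)  [lands on river]
river: ρ → (-13,20,6)
river: ρ → (6,16,-19)
river: ρ → (-19,22,3)
river: ρ → (3,26,-3)
river: ρ → (-3,22,19)
river: ρ → (19,16,-6)
river: ρ → (-6,20,13)
closes: descent 1, river 8
min |a| on river = 3

3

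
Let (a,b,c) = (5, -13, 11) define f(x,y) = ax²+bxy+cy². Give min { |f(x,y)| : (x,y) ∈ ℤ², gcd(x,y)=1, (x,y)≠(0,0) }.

translate: b→-3 (≡-13 mod 10), so (5,-13,11)→(5,-3,3)
flip: (5,-3,3)→(3,3,5)
reduced (well bottom): (3,3,5) with a≤c, −a<b≤a
well minimum = a = 3

3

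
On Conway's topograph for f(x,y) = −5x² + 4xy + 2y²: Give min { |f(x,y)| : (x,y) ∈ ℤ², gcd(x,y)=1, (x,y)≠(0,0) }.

river: ρ → (2,4,-5)
river: ρ → (-5,6,1)
river: ρ → (1,6,-5)
river: ρ → (-5,4,2)
closes: descent 0, river 4
min |a| on river = 1

1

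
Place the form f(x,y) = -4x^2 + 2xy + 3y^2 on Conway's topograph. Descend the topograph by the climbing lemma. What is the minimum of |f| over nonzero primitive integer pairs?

river: ρ → (3,4,-3)
river: ρ → (-3,2,4)
river: ρ → (4,6,-1)
river: ρ → (-1,6,4)
river: ρ → (4,2,-3)
river: ρ → (-3,4,3)
river: ρ → (3,2,-4)
river: ρ → (-4,6,1)
river: ρ → (1,6,-4)
river: ρ → (-4,2,3)
closes: descent 0, river 10
min |a| on river = 1

1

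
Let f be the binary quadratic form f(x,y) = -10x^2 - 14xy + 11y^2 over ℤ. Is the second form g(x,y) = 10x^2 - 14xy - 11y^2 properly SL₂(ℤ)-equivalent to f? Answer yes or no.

D₁ = 636, D₂ = 636
river cycle of f (length 10): (11, 14, -10), (-10, 6, 15), (15, 24, -1), (-1, 24, 15), (15, 6, -10), (-10, 14, 11), (11, 8, -13), (-13, 18, 6), (6, 18, -13), (-13, 8, 11)
river cycle of g (length 10): (-11, 14, 10), (10, 6, -15), (-15, 24, 1), (1, 24, -15), (-15, 6, 10), (10, 14, -11), (-11, 8, 13), (13, 18, -6), (-6, 18, 13), (13, 8, -11)
cycles differ ⇒ inequivalent

no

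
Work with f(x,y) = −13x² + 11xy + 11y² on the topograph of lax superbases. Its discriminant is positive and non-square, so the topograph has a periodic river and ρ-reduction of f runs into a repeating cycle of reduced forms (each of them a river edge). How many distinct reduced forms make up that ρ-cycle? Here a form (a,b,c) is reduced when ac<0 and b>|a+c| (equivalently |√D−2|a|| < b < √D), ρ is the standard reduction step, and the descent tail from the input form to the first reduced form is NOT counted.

D = 693, ⌊√D⌋ = 26
river: ρ → (11,11,-13)
river: ρ → (-13,15,9)
river: ρ → (9,21,-7)
river: ρ → (-7,21,9)
river: ρ → (9,15,-13)
river: ρ → (-13,11,11)
ρ-cycle length = 6 (tail of 0 descent steps not counted)

6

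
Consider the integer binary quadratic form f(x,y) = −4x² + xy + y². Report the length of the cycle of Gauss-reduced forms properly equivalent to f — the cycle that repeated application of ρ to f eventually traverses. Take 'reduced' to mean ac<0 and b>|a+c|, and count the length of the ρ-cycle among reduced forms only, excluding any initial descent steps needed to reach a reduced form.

D = 17, ⌊√D⌋ = 4
descent: ρ → (1,3,-2)  [lands on river]
river: ρ → (-2,1,2)
river: ρ → (2,3,-1)
river: ρ → (-1,3,2)
river: ρ → (2,1,-2)
river: ρ → (-2,3,1)
ρ-cycle length = 6 (tail of 1 descent step not counted)

6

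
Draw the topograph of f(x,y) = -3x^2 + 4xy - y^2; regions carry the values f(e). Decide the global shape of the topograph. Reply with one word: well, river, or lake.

D = b²−4ac = 4² − 4·(-3)·(-1) = 4
D = 2² is a perfect square ⇒ form factors over ℤ ⇒ lakes

lake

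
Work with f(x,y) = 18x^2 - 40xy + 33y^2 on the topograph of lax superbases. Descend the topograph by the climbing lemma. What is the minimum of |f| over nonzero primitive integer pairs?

translate: b→-4 (≡-40 mod 36), so (18,-40,33)→(18,-4,11)
flip: (18,-4,11)→(11,4,18)
reduced (well bottom): (11,4,18) with a≤c, −a<b≤a
well minimum = a = 11

11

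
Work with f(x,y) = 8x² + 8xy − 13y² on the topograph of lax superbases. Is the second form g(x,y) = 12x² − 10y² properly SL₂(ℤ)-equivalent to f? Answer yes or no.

D₁ = 480, D₂ = 480
river cycle of f (length 4): (-13, 18, 3), (3, 18, -13), (-13, 8, 8), (8, 8, -13)
river cycle of g (length 2): (-10, 20, 2), (2, 20, -10)
cycles differ ⇒ inequivalent

no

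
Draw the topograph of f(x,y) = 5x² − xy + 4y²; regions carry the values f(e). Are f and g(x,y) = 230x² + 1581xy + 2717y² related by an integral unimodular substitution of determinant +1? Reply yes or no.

D₁ = -79, D₂ = -79
f: flip: (5,-1,4)→(4,1,5)
f: reduced (well bottom): (4,1,5) with a≤c, −a<b≤a
g: translate: b→201 (≡1581 mod 460), so (230,1581,2717)→(230,201,44)
g: flip: (230,201,44)→(44,-201,230)
g: translate: b→-25 (≡-201 mod 88), so (44,-201,230)→(44,-25,4)
g: flip: (44,-25,4)→(4,25,44)
g: translate: b→1 (≡25 mod 8), so (4,25,44)→(4,1,5)
g: reduced (well bottom): (4,1,5) with a≤c, −a<b≤a
reduced forms (4, 1, 5) vs (4, 1, 5) ⇒ equivalent

yes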